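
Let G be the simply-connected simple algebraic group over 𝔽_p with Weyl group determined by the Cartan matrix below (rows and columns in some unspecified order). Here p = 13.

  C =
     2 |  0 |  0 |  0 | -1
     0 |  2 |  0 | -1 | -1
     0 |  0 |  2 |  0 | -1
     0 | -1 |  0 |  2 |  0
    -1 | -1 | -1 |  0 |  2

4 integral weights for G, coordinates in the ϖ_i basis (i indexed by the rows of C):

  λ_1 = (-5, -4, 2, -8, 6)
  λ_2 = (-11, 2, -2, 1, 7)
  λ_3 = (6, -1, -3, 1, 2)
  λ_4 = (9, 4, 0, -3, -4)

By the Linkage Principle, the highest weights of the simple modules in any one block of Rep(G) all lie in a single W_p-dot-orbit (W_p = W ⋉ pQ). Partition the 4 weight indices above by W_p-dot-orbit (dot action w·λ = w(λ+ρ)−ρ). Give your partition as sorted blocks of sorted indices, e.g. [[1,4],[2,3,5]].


Dynkin diagram of C (from the 8 off-diagonal −1 entries): D_5.

Ā_13 reps of the 4 weights (D_5, coords as presented):

  λ_1+ρ ↦ (3, 0, 4, 3, 0)
  λ_2+ρ ↦ (7, 0, 2, 2, 1)
  λ_3+ρ ↦ (7, 0, 2, 2, 1)
  λ_4+ρ ↦ (7, 0, 2, 2, 1)

2 distinct reps among the 4 weights ⇒ 2 W_13-linkage classes:

[[1], [2, 3, 4]]


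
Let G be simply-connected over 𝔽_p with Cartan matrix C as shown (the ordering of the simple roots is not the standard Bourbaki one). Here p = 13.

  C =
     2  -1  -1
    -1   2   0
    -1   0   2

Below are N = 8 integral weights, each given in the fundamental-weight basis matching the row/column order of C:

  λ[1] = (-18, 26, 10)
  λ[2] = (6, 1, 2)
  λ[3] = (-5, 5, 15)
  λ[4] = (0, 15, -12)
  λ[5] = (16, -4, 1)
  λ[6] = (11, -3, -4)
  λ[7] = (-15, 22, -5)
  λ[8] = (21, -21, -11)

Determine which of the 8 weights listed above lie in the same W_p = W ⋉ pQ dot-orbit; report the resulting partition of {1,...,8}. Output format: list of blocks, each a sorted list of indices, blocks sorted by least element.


Cartan matrix: type A_3 (|W|=24); un-permuting the 3 rows.

W_13-reps of the 8 weights in Ā_13 (same 3-coord order as C):

  λ_1+ρ ↦ (1, 3, 7);  λ_2+ρ ↦ (7, 2, 3);  λ_3+ρ ↦ (1, 3, 7);  λ_4+ρ ↦ (7, 2, 3);  λ_5+ρ ↦ (7, 2, 3);  λ_6+ρ ↦ (7, 2, 3);  λ_7+ρ ↦ (1, 4, 3);  λ_8+ρ ↦ (1, 3, 7)

The 8 indices split into 3 linkage classes (same alcove rep ⇔ same W_13-dot-orbit):

[[1, 3, 8], [2, 4, 5, 6], [7]]


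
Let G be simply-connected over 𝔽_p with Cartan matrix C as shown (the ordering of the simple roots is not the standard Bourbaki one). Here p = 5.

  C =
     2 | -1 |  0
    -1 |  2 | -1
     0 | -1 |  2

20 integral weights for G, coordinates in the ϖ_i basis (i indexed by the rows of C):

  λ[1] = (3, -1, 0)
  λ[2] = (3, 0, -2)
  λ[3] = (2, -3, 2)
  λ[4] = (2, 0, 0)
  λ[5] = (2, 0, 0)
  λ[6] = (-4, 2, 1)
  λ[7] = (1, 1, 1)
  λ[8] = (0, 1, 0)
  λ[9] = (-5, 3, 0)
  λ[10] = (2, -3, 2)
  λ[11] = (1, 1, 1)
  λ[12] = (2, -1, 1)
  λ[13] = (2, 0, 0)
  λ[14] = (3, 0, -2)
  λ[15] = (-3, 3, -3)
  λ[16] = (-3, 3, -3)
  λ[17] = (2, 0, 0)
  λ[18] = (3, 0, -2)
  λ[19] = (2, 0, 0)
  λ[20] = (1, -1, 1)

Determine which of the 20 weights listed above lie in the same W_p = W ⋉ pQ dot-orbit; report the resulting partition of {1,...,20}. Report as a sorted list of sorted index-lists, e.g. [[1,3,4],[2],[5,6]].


Root system A_3: the 3×3 matrix C matches after relabeling.

Each λ_j+ρ reduced to Ā_5; 3-tuples below use C's row order:

  λ_1 → (4, 0, 1);  λ_2 → (4, 0, 1);  λ_3 → (1, 2, 1);  λ_4 → (3, 1, 1);  λ_5 → (3, 1, 1);  λ_6 → (3, 0, 2);  λ_7 → (1, 2, 1);  λ_8 → (1, 2, 1);  λ_9 → (4, 0, 1);  λ_10 → (1, 2, 1);  λ_11 → (1, 2, 1);  λ_12 → (3, 0, 2);  λ_13 → (3, 1, 1);  λ_14 → (4, 0, 1);  λ_15 → (2, 0, 2);  λ_16 → (2, 0, 2);  λ_17 → (3, 1, 1);  λ_18 → (4, 0, 1);  λ_19 → (3, 1, 1);  λ_20 → (2, 0, 2)

The 20 indices split into 5 linkage classes (same alcove rep ⇔ same W_5-dot-orbit):

[[1, 2, 9, 14, 18], [3, 7, 8, 10, 11], [4, 5, 13, 17, 19], [6, 12], [15, 16, 20]]


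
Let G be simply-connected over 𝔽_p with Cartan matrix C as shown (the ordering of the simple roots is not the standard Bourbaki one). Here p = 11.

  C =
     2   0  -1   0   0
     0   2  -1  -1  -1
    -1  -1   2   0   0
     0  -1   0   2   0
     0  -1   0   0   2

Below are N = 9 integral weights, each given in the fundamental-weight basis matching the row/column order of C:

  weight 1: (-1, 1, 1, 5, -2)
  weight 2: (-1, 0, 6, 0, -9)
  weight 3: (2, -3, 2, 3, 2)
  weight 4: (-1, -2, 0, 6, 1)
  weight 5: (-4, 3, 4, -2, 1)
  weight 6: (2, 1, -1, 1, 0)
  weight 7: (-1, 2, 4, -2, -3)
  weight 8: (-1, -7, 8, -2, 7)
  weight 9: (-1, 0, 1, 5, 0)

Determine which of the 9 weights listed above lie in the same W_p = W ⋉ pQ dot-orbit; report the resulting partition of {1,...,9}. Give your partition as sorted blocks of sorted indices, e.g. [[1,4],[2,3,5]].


C ↔ D_5 under row/col permutation; |W(D_5)| = 1920.

λ_j+ρ reflected into Ā_11 (⟨·,θ^∨⟩≤11); 5-tuples as given:

    1: (0, 1, 0, 6, 1)
    2: (0, 1, 0, 6, 1)
    3: (3, 2, 0, 2, 1)
    4: (0, 1, 0, 6, 1)
    5: (0, 0, 3, 1, 2)
    6: (3, 2, 0, 2, 1)
    7: (0, 0, 3, 1, 2)
    8: (0, 1, 0, 6, 1)
    9: (0, 1, 0, 6, 1)

The 9 indices split into 3 linkage classes (same alcove rep ⇔ same W_11-dot-orbit):

[[1, 2, 4, 8, 9], [3, 6], [5, 7]]


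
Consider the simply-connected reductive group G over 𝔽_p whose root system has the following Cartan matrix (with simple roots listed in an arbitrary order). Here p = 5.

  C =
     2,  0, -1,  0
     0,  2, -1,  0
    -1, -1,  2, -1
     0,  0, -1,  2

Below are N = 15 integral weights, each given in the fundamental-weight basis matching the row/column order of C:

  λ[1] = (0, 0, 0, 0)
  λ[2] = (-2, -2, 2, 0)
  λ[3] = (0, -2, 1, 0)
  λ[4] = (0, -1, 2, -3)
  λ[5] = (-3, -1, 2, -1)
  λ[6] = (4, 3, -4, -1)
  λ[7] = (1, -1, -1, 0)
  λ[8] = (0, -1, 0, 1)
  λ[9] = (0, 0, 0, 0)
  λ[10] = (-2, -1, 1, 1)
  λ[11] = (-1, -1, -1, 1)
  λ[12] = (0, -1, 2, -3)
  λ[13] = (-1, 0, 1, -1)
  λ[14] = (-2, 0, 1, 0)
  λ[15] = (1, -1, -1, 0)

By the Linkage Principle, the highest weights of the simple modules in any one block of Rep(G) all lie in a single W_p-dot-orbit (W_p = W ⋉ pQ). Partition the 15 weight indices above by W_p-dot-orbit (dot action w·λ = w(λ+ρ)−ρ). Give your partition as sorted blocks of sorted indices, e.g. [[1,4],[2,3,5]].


Type D_4, rank 4, |W|=192; reorder rows/cols to standard.

Each λ_j+ρ reduced to Ā_5; 4-tuples below use C's row order:

  1: (1, 1, 1, 1);  2: (1, 1, 1, 1);  3: (1, 1, 1, 1);  4: (1, 0, 1, 2);  5: (2, 0, 1, 0);  6: (1, 0, 1, 2);  7: (2, 0, 0, 1);  8: (1, 0, 1, 2);  9: (1, 1, 1, 1);  10: (1, 0, 1, 2);  11: (0, 0, 0, 2);  12: (1, 0, 1, 2);  13: (0, 1, 2, 0);  14: (1, 1, 1, 1);  15: (2, 0, 0, 1)

Linkage partition of the 15 weights (6 classes, p=5):

[[1, 2, 3, 9, 14], [4, 6, 8, 10, 12], [5], [7, 15], [11], [13]]


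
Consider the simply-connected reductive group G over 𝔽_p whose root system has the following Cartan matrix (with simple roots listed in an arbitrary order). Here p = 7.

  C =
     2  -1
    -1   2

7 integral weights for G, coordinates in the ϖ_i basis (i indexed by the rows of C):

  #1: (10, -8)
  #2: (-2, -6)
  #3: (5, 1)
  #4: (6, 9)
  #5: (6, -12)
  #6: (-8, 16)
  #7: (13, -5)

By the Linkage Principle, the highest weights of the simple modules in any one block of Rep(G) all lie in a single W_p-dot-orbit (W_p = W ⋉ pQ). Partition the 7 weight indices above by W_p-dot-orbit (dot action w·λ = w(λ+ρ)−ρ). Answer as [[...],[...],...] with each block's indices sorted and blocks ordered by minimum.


Root system A_2: the 2×2 matrix C matches after relabeling.

Folding the 7 weights λ_j+ρ into Ā_7 (reps in the given 2-coord order):

  λ_1 → (0, 3);  λ_2 → (5, 1);  λ_3 → (5, 1);  λ_4 → (0, 3);  λ_5 → (0, 3);  λ_6 → (0, 3);  λ_7 → (0, 3)

Partition of {1..7} into 2 W_7-dot-orbits:

[[1, 4, 5, 6, 7], [2, 3]]


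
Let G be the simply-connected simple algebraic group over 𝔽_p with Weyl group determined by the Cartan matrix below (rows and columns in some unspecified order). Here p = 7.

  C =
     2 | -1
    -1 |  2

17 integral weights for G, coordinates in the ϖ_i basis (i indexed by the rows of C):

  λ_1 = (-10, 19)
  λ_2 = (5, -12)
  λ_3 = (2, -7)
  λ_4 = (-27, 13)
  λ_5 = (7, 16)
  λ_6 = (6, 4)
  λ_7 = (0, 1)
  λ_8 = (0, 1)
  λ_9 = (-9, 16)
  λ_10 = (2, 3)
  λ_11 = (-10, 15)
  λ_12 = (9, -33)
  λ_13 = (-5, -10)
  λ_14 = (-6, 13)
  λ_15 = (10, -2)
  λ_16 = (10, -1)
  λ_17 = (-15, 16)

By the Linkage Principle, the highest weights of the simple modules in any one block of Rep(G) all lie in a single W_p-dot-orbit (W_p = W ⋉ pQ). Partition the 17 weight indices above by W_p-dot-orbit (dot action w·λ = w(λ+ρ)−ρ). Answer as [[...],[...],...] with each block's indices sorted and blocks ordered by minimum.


Dynkin diagram of C (from the 2 off-diagonal −1 entries): A_2.

Each λ_j+ρ reduced to Ā_7; 2-tuples below use C's row order:

  λ_1 → (2, 4)
  λ_2 → (1, 2)
  λ_3 → (3, 3)
  λ_4 → (2, 0)
  λ_5 → (3, 3)
  λ_6 → (2, 0)
  λ_7 → (1, 2)
  λ_8 → (1, 2)
  λ_9 → (1, 2)
  λ_10 → (3, 4)
  λ_11 → (2, 0)
  λ_12 → (3, 3)
  λ_13 → (1, 2)
  λ_14 → (2, 0)
  λ_15 → (3, 3)
  λ_16 → (3, 4)
  λ_17 → (3, 4)

Grouping the 17 weights by Ā_7-representative: 5 linkage classes.

[[1], [2, 7, 8, 9, 13], [3, 5, 12, 15], [4, 6, 11, 14], [10, 16, 17]]


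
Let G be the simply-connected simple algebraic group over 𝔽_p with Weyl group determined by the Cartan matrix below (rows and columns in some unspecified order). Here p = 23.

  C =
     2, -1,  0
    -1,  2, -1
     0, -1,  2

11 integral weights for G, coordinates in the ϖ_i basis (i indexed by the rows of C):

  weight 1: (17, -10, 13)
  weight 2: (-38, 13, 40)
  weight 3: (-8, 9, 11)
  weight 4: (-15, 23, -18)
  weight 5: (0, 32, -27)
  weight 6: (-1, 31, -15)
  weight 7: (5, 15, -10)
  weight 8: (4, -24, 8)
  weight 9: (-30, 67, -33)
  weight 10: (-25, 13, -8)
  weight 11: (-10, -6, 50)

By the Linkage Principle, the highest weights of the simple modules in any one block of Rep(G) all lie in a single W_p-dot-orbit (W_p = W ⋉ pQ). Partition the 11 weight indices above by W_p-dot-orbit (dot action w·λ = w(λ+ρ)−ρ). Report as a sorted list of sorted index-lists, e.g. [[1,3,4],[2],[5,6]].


Dynkin diagram of C (from the 4 off-diagonal −1 entries): A_3.

W_23-reps of the 11 weights in Ā_23 (same 3-coord order as C):

  λ_1+ρ ↦ (9, 9, 5) · λ_2+ρ ↦ (9, 9, 5) · λ_3+ρ ↦ (7, 3, 12) · λ_4+ρ ↦ (6, 7, 9) · λ_5+ρ ↦ (7, 3, 12) · λ_6+ρ ↦ (9, 9, 5) · λ_7+ρ ↦ (6, 7, 9) · λ_8+ρ ↦ (9, 9, 5) · λ_9+ρ ↦ (6, 7, 9) · λ_10+ρ ↦ (6, 7, 9) · λ_11+ρ ↦ (9, 9, 5)

The 11 indices split into 3 linkage classes (same alcove rep ⇔ same W_23-dot-orbit):

[[1, 2, 6, 8, 11], [3, 5], [4, 7, 9, 10]]


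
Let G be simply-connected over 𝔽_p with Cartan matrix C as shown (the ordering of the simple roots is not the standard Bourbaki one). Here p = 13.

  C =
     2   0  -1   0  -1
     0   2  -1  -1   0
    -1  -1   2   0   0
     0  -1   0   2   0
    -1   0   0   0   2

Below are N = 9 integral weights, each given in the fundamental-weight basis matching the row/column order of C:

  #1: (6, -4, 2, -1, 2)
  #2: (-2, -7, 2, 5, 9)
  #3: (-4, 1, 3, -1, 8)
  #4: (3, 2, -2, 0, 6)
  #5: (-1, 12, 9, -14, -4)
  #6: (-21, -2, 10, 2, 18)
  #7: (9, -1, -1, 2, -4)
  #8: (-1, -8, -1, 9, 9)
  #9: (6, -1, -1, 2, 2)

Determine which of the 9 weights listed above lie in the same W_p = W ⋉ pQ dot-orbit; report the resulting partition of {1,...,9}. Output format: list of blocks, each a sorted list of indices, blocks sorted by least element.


Dynkin diagram of C (from the 8 off-diagonal −1 entries): A_5.

Ā_13 reps of the 9 weights (A_5, coords as presented):

    λ_1 → (7, 0, 0, 3, 3)
    λ_2 → (3, 2, 1, 0, 6)
    λ_3 → (3, 2, 1, 0, 6)
    λ_4 → (3, 2, 1, 0, 6)
    λ_5 → (7, 0, 0, 3, 3)
    λ_6 → (3, 2, 1, 0, 6)
    λ_7 → (7, 0, 0, 3, 3)
    λ_8 → (7, 0, 0, 3, 3)
    λ_9 → (7, 0, 0, 3, 3)

2 distinct reps among the 9 weights ⇒ 2 W_13-linkage classes:

[[1, 5, 7, 8, 9], [2, 3, 4, 6]]


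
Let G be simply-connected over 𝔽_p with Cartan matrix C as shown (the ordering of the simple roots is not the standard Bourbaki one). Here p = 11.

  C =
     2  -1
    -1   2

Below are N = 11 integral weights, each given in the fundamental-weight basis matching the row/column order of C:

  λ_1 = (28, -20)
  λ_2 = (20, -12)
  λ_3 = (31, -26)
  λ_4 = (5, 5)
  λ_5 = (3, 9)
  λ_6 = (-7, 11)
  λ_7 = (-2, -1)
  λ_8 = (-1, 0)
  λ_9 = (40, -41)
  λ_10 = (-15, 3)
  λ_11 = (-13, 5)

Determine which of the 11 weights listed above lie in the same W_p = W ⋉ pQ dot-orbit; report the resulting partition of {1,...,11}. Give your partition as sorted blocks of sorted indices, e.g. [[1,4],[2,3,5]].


C ↔ A_2 under row/col permutation; |W(A_2)| = 6.

Each λ_j+ρ reduced to Ā_11; 2-tuples below use C's row order:

  [1] (1, 7);  [2] (0, 1);  [3] (1, 7);  [4] (5, 5);  [5] (1, 7);  [6] (5, 5);  [7] (0, 1);  [8] (0, 1);  [9] (1, 7);  [10] (1, 7);  [11] (5, 5)

Partition of {1..11} into 3 W_11-dot-orbits:

[[1, 3, 5, 9, 10], [2, 7, 8], [4, 6, 11]]


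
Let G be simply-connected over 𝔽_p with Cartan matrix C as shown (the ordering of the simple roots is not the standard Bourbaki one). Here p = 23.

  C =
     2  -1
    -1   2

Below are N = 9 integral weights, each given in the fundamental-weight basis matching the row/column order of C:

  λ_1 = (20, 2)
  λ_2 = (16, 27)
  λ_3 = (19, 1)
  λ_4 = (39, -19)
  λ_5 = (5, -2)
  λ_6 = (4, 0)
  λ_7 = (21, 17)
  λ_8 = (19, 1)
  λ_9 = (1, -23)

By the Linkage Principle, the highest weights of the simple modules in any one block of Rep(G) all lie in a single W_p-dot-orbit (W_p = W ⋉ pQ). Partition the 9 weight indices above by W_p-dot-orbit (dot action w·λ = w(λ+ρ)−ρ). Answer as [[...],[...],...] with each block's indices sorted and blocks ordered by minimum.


Root system A_2: the 2×2 matrix C matches after relabeling.

Alcove-folded reps (p=23, 9 weights, presented ϖ-order):

    λ_1 → (20, 2)
    λ_2 → (5, 1)
    λ_3 → (20, 2)
    λ_4 → (5, 1)
    λ_5 → (5, 1)
    λ_6 → (5, 1)
    λ_7 → (5, 1)
    λ_8 → (20, 2)
    λ_9 → (20, 2)

2 distinct reps among the 9 weights ⇒ 2 W_23-linkage classes:

[[1, 3, 8, 9], [2, 4, 5, 6, 7]]


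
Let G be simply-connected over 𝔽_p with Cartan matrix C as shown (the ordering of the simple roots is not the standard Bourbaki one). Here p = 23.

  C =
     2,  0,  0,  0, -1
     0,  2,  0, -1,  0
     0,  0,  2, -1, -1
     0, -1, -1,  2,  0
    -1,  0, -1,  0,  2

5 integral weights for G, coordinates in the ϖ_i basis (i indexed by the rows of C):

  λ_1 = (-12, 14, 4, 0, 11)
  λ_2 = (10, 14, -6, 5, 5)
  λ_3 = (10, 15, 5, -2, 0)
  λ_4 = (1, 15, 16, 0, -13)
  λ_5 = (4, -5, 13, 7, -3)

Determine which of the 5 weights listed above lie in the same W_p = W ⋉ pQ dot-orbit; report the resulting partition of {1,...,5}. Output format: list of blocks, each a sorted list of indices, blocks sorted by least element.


Root system A_5: the 5×5 matrix C matches after relabeling.

λ_j+ρ reflected into Ā_23 (⟨·,θ^∨⟩≤23); 5-tuples as given:

  λ_1+ρ ↦ (1, 5, 5, 1, 1);  λ_2+ρ ↦ (1, 5, 5, 1, 1);  λ_3+ρ ↦ (1, 5, 5, 1, 1);  λ_4+ρ ↦ (1, 5, 5, 1, 1);  λ_5+ρ ↦ (1, 2, 12, 4, 2)

Grouping the 5 weights by Ā_23-representative: 2 linkage classes.

[[1, 2, 3, 4], [5]]


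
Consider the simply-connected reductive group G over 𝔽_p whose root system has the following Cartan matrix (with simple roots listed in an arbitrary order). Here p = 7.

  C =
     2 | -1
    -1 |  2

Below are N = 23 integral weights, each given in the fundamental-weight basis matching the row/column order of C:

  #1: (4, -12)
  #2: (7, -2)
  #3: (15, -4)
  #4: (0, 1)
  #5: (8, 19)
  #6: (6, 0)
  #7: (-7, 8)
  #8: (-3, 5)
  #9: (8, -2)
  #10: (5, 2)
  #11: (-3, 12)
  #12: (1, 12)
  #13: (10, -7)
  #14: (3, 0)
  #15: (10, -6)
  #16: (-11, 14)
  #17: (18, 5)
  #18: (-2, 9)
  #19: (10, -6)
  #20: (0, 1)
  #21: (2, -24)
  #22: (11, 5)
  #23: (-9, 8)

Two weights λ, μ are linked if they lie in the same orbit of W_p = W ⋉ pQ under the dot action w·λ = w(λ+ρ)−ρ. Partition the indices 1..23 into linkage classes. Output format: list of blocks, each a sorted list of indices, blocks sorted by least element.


Type A_2, rank 2, |W|=6; reorder rows/cols to standard.

Alcove-folded reps (p=7, 23 weights, presented ϖ-order):

  λ_1 → (2, 1)
  λ_2 → (6, 0)
  λ_3 → (2, 4)
  λ_4 → (1, 2)
  λ_5 → (5, 1)
  λ_6 → (6, 0)
  λ_7 → (4, 1)
  λ_8 → (2, 4)
  λ_9 → (5, 1)
  λ_10 → (4, 1)
  λ_11 → (4, 1)
  λ_12 → (5, 1)
  λ_13 → (1, 2)
  λ_14 → (4, 1)
  λ_15 → (2, 1)
  λ_16 → (1, 2)
  λ_17 → (2, 4)
  λ_18 → (2, 4)
  λ_19 → (2, 1)
  λ_20 → (1, 2)
  λ_21 → (1, 2)
  λ_22 → (4, 1)
  λ_23 → (5, 1)

The 23 indices split into 6 linkage classes (same alcove rep ⇔ same W_7-dot-orbit):

[[1, 15, 19], [2, 6], [3, 8, 17, 18], [4, 13, 16, 20, 21], [5, 9, 12, 23], [7, 10, 11, 14, 22]]


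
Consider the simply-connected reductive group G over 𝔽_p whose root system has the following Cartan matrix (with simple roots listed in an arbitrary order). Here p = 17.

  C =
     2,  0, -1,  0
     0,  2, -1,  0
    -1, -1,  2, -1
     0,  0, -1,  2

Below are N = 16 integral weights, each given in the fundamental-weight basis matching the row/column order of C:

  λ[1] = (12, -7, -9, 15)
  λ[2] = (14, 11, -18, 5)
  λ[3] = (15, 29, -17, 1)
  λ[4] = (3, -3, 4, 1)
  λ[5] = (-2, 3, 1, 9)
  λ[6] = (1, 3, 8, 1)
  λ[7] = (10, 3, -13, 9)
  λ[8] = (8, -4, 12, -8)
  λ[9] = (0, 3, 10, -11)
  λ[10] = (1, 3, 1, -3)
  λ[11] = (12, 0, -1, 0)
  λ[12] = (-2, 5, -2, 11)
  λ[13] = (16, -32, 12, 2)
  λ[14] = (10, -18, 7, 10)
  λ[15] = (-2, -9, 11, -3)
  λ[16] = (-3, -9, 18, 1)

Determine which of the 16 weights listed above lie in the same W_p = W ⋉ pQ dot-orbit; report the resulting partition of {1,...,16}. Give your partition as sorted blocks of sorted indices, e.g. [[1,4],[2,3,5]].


Root system D_4: the 4×4 matrix C matches after relabeling.

Ā_17 reps of the 16 weights (D_4, coords as presented):

  1: (1, 8, 1, 2) · 2: (1, 4, 1, 10) · 3: (13, 1, 0, 1) · 4: (4, 2, 3, 2) · 5: (1, 4, 1, 10) · 6: (2, 4, 0, 2) · 7: (1, 8, 1, 2) · 8: (4, 2, 3, 2) · 9: (1, 4, 1, 10) · 10: (2, 4, 0, 2) · 11: (13, 1, 0, 1) · 12: (1, 4, 1, 10) · 13: (13, 1, 0, 1) · 14: (2, 4, 0, 2) · 15: (1, 8, 1, 2) · 16: (2, 4, 0, 2)

Grouping the 16 weights by Ā_17-representative: 5 linkage classes.

[[1, 7, 15], [2, 5, 9, 12], [3, 11, 13], [4, 8], [6, 10, 14, 16]]


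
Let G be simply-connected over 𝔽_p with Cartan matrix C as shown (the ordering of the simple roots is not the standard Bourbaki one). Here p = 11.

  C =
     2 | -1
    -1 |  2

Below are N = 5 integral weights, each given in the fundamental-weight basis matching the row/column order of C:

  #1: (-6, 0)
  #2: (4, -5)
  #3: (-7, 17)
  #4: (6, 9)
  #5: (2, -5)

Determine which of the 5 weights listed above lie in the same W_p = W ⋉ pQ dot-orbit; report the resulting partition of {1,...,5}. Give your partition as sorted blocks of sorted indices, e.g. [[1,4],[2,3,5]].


A_2 Cartan matrix, 2 simple roots permuted; ρ=(1,1).

Each λ_j+ρ reduced to Ā_11; 2-tuples below use C's row order:

  1: (1, 4) · 2: (1, 4) · 3: (1, 4) · 4: (1, 4) · 5: (1, 3)

Grouping the 5 weights by Ā_11-representative: 2 linkage classes.

[[1, 2, 3, 4], [5]]


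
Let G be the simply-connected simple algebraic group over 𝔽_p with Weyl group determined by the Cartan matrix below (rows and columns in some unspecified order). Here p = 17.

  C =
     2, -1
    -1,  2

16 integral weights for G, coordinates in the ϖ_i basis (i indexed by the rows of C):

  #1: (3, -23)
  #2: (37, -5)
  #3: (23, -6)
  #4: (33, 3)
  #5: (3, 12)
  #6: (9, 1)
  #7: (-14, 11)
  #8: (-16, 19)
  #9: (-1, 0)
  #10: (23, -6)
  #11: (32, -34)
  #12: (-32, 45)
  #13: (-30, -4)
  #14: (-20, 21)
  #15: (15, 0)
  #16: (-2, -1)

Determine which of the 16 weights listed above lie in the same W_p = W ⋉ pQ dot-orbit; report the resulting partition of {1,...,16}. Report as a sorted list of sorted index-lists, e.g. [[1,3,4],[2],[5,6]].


Cartan matrix: type A_2 (|W|=6); un-permuting the 2 rows.

λ_j+ρ reflected into Ā_17 (⟨·,θ^∨⟩≤17); 2-tuples as given:

    1: (12, 1)
    2: (4, 13)
    3: (10, 2)
    4: (4, 13)
    5: (4, 13)
    6: (10, 2)
    7: (12, 1)
    8: (12, 2)
    9: (0, 1)
    10: (10, 2)
    11: (16, 1)
    12: (12, 2)
    13: (12, 2)
    14: (12, 2)
    15: (16, 1)
    16: (0, 1)

The 16 indices split into 6 linkage classes (same alcove rep ⇔ same W_17-dot-orbit):

[[1, 7], [2, 4, 5], [3, 6, 10], [8, 12, 13, 14], [9, 16], [11, 15]]


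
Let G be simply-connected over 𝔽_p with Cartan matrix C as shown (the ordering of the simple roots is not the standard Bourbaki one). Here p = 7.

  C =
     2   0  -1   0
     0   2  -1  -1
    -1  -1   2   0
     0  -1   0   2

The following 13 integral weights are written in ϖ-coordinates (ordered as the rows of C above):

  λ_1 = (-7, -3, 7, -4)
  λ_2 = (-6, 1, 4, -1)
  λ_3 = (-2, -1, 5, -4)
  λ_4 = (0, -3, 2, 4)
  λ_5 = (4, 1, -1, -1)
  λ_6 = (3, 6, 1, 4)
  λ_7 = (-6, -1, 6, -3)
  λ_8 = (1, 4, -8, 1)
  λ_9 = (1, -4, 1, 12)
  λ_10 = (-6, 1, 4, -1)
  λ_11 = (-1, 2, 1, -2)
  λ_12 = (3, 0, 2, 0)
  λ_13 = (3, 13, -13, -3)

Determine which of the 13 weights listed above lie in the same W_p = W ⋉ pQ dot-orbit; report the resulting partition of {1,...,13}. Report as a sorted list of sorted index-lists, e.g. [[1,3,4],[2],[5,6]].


C ↔ A_4 under row/col permutation; |W(A_4)| = 120.

W_7-reps of the 13 weights in Ā_7 (same 4-coord order as C):

    λ_1+ρ ↦ (2, 0, 3, 1)
    λ_2+ρ ↦ (5, 2, 0, 0)
    λ_3+ρ ↦ (1, 3, 2, 0)
    λ_4+ρ ↦ (1, 2, 1, 3)
    λ_5+ρ ↦ (5, 2, 0, 0)
    λ_6+ρ ↦ (0, 4, 1, 0)
    λ_7+ρ ↦ (5, 2, 0, 0)
    λ_8+ρ ↦ (5, 2, 0, 0)
    λ_9+ρ ↦ (1, 3, 2, 0)
    λ_10+ρ ↦ (5, 2, 0, 0)
    λ_11+ρ ↦ (0, 2, 2, 1)
    λ_12+ρ ↦ (2, 0, 3, 1)
    λ_13+ρ ↦ (0, 4, 1, 0)

These 13 weights hit 6 W_7-dot-orbits; sizes (2, 5, 2, 1, 2, 1):

[[1, 12], [2, 5, 7, 8, 10], [3, 9], [4], [6, 13], [11]]


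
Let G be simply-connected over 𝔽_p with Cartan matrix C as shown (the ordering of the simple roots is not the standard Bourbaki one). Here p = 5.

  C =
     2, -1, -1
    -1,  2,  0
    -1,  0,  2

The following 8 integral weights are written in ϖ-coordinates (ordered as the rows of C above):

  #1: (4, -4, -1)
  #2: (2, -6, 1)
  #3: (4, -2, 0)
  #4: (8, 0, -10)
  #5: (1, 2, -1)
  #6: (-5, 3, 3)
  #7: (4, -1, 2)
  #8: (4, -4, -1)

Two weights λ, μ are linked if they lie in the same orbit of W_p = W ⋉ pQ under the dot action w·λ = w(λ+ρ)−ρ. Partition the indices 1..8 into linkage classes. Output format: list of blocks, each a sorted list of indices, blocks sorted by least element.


Dynkin diagram of C (from the 4 off-diagonal −1 entries): A_3.

Each λ_j+ρ reduced to Ā_5; 3-tuples below use C's row order:

  [1] (2, 3, 0)
  [2] (2, 3, 0)
  [3] (4, 0, 0)
  [4] (4, 0, 0)
  [5] (2, 3, 0)
  [6] (4, 0, 0)
  [7] (2, 3, 0)
  [8] (2, 3, 0)

2 distinct reps among the 8 weights ⇒ 2 W_5-linkage classes:

[[1, 2, 5, 7, 8], [3, 4, 6]]


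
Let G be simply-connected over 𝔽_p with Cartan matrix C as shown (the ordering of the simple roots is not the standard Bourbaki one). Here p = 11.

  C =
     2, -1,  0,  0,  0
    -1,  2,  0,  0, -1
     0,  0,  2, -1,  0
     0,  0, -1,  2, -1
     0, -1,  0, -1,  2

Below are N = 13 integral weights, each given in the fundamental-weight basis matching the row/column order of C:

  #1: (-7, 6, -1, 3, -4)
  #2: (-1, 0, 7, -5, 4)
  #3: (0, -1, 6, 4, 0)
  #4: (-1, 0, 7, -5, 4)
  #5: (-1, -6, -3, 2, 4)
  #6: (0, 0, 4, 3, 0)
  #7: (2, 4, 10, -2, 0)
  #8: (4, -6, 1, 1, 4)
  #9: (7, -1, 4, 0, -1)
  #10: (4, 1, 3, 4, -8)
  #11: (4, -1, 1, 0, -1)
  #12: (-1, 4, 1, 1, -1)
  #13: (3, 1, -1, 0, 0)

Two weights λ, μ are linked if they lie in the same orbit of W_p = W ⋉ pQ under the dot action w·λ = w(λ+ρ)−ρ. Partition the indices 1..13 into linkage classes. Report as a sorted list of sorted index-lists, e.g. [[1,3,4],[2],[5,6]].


C ↔ A_5 under row/col permutation; |W(A_5)| = 720.

Folding the 13 weights λ_j+ρ into Ā_11 (reps in the given 5-coord order):

  1: (4, 2, 0, 1, 1) · 2: (0, 1, 4, 4, 1) · 3: (0, 1, 4, 4, 1) · 4: (0, 1, 4, 4, 1) · 5: (5, 0, 2, 1, 0) · 6: (0, 1, 4, 4, 1) · 7: (5, 0, 2, 1, 0) · 8: (0, 5, 2, 2, 0) · 9: (5, 0, 2, 1, 0) · 10: (0, 5, 2, 2, 0) · 11: (5, 0, 2, 1, 0) · 12: (0, 5, 2, 2, 0) · 13: (4, 2, 0, 1, 1)

Partition of {1..13} into 4 W_11-dot-orbits:

[[1, 13], [2, 3, 4, 6], [5, 7, 9, 11], [8, 10, 12]]


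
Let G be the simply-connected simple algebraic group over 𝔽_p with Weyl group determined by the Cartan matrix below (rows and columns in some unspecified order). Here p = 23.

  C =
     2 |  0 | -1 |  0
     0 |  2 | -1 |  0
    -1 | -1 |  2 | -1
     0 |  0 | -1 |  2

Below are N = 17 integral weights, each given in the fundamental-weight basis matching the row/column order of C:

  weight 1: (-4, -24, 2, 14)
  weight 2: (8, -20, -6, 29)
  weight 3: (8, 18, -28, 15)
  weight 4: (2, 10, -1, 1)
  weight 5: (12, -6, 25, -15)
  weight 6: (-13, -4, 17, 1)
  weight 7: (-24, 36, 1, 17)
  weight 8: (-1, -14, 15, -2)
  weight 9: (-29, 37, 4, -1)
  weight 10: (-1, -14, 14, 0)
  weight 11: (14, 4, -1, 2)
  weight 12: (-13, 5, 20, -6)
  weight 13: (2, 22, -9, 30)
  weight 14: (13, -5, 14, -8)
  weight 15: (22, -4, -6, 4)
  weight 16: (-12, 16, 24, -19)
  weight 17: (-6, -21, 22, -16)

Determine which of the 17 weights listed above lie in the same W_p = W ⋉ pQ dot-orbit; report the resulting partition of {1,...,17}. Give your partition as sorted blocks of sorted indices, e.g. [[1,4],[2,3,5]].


Dynkin diagram of C (from the 6 off-diagonal −1 entries): D_4.

Alcove-folded reps (p=23, 17 weights, presented ϖ-order):

    λ_1+ρ ↦ (15, 5, 0, 3)
    λ_2+ρ ↦ (8, 2, 4, 1)
    λ_3+ρ ↦ (8, 2, 4, 1)
    λ_4+ρ ↦ (3, 11, 0, 2)
    λ_5+ρ ↦ (3, 11, 0, 2)
    λ_6+ρ ↦ (12, 3, 3, 2)
    λ_7+ρ ↦ (3, 11, 0, 2)
    λ_8+ρ ↦ (0, 13, 2, 1)
    λ_9+ρ ↦ (15, 5, 0, 3)
    λ_10+ρ ↦ (0, 13, 2, 1)
    λ_11+ρ ↦ (15, 5, 0, 3)
    λ_12+ρ ↦ (8, 2, 4, 1)
    λ_13+ρ ↦ (15, 5, 0, 3)
    λ_14+ρ ↦ (8, 2, 4, 1)
    λ_15+ρ ↦ (15, 5, 0, 3)
    λ_16+ρ ↦ (8, 2, 4, 1)
    λ_17+ρ ↦ (12, 3, 3, 2)

5 distinct reps among the 17 weights ⇒ 5 W_23-linkage classes:

[[1, 9, 11, 13, 15], [2, 3, 12, 14, 16], [4, 5, 7], [6, 17], [8, 10]]


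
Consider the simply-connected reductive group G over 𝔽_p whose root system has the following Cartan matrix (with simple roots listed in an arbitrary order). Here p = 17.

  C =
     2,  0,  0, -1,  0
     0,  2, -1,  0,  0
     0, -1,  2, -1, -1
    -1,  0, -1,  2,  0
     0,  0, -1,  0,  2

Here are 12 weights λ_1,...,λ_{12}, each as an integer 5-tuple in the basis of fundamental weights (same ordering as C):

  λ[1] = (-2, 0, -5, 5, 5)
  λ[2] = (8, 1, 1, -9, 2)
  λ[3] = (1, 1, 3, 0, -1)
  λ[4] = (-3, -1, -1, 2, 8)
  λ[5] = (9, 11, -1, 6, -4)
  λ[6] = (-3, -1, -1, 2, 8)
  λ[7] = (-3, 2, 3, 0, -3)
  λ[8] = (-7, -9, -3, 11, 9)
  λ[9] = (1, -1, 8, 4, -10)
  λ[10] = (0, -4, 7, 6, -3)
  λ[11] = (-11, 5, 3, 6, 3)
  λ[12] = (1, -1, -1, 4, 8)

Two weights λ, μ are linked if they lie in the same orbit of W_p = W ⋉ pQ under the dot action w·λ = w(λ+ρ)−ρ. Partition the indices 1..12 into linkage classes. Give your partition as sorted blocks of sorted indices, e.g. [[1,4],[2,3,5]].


Dynkin diagram of C (from the 8 off-diagonal −1 entries): D_5.

Ā_17 reps of the 12 weights (D_5, coords as presented):

  1: (1, 3, 1, 1, 2);  2: (1, 3, 1, 1, 2);  3: (2, 2, 4, 1, 0);  4: (2, 0, 0, 1, 9);  5: (2, 0, 0, 1, 9);  6: (2, 0, 0, 1, 9);  7: (1, 3, 1, 1, 2);  8: (2, 2, 4, 1, 0);  9: (2, 0, 0, 1, 9);  10: (1, 3, 1, 1, 2);  11: (2, 2, 4, 1, 0);  12: (2, 0, 0, 1, 9)

The 12 indices split into 3 linkage classes (same alcove rep ⇔ same W_17-dot-orbit):

[[1, 2, 7, 10], [3, 8, 11], [4, 5, 6, 9, 12]]


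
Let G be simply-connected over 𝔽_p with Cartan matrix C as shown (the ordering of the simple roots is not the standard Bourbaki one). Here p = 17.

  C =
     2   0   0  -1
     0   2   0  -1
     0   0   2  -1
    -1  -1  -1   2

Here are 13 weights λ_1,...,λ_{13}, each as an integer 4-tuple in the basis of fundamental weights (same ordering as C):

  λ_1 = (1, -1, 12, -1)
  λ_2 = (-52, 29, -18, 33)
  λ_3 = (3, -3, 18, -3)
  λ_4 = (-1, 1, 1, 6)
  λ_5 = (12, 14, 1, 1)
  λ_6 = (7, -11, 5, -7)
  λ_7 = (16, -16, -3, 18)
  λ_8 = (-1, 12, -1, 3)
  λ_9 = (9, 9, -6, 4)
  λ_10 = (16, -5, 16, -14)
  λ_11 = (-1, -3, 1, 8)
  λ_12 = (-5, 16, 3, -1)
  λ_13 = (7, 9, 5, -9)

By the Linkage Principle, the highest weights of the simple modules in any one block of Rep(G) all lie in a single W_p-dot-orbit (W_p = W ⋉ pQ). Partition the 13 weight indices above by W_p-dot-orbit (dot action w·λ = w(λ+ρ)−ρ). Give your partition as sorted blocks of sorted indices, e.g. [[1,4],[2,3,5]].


D_4 Cartan matrix, 4 simple roots permuted; ρ=(1,1,1,1).

Each λ_j+ρ reduced to Ā_17; 4-tuples below use C's row order:

  λ_1 → (2, 0, 13, 0)
  λ_2 → (0, 13, 0, 0)
  λ_3 → (2, 0, 13, 0)
  λ_4 → (0, 2, 2, 6)
  λ_5 → (2, 0, 13, 0)
  λ_6 → (0, 2, 2, 6)
  λ_7 → (2, 0, 13, 0)
  λ_8 → (0, 13, 0, 0)
  λ_9 → (2, 2, 3, 5)
  λ_10 → (0, 13, 0, 0)
  λ_11 → (0, 2, 2, 6)
  λ_12 → (0, 13, 0, 0)
  λ_13 → (0, 2, 2, 6)

4 distinct reps among the 13 weights ⇒ 4 W_17-linkage classes:

[[1, 3, 5, 7], [2, 8, 10, 12], [4, 6, 11, 13], [9]]


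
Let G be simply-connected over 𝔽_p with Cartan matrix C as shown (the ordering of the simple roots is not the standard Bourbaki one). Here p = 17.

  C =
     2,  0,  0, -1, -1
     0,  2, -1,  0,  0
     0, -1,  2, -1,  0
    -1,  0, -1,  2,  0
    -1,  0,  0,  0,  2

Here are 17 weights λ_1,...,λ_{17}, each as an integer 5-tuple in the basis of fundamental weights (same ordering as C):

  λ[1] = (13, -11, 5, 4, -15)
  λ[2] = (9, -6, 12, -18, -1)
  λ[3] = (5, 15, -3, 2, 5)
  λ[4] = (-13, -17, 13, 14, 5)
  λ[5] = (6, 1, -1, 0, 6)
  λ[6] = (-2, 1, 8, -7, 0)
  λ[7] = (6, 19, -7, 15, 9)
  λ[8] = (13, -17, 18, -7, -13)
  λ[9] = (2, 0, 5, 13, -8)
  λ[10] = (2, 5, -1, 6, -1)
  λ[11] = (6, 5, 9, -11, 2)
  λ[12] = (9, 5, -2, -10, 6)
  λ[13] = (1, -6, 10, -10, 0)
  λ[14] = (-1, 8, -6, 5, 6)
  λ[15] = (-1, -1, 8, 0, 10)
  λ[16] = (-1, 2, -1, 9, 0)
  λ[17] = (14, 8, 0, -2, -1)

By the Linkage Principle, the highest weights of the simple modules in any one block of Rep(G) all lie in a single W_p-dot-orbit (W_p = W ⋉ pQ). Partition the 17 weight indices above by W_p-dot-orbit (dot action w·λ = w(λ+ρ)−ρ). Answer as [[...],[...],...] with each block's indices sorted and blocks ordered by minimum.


A_5 Cartan matrix, 5 simple roots permuted; ρ=(1,1,1,1,1).

λ_j+ρ reflected into Ā_17 (⟨·,θ^∨⟩≤17); 5-tuples as given:

  λ_1+ρ ↦ (0, 2, 2, 1, 6) · λ_2+ρ ↦ (0, 4, 5, 1, 7) · λ_3+ρ ↦ (0, 2, 2, 1, 6) · λ_4+ρ ↦ (0, 2, 2, 1, 6) · λ_5+ρ ↦ (7, 2, 0, 1, 7) · λ_6+ρ ↦ (0, 2, 2, 1, 6) · λ_7+ρ ↦ (0, 3, 0, 10, 1) · λ_8+ρ ↦ (1, 3, 2, 1, 2) · λ_9+ρ ↦ (0, 3, 0, 10, 1) · λ_10+ρ ↦ (3, 6, 0, 7, 0) · λ_11+ρ ↦ (3, 6, 0, 7, 0) · λ_12+ρ ↦ (0, 4, 5, 1, 7) · λ_13+ρ ↦ (0, 2, 2, 1, 6) · λ_14+ρ ↦ (0, 4, 5, 1, 7) · λ_15+ρ ↦ (0, 4, 5, 1, 7) · λ_16+ρ ↦ (0, 3, 0, 10, 1) · λ_17+ρ ↦ (7, 2, 0, 1, 7)

Linkage partition of the 17 weights (6 classes, p=17):

[[1, 3, 4, 6, 13], [2, 12, 14, 15], [5, 17], [7, 9, 16], [8], [10, 11]]


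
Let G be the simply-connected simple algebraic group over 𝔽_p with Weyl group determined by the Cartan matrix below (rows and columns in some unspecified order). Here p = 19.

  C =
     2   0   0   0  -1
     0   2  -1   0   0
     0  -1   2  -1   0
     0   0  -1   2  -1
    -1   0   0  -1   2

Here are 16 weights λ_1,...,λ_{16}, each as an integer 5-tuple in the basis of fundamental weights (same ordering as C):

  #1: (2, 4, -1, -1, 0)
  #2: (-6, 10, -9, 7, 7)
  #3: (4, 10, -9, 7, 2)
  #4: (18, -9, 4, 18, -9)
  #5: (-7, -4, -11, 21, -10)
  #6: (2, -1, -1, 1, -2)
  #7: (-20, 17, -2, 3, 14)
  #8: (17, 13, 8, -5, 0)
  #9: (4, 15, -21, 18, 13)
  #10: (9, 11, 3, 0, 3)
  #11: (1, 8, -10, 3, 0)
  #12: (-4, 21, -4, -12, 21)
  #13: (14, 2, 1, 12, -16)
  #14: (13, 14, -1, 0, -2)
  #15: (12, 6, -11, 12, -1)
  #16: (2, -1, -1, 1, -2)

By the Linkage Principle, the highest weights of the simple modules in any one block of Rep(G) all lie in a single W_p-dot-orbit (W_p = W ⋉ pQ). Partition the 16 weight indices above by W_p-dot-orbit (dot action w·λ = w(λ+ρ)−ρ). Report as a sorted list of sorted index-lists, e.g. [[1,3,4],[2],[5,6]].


Root system A_5: the 5×5 matrix C matches after relabeling.

Alcove-folded reps (p=19, 16 weights, presented ϖ-order):

  1: (3, 5, 0, 0, 1)
  2: (5, 3, 8, 0, 3)
  3: (5, 3, 8, 0, 3)
  4: (5, 3, 8, 0, 3)
  5: (6, 4, 3, 3, 0)
  6: (2, 0, 0, 1, 1)
  7: (2, 0, 0, 1, 1)
  8: (3, 5, 0, 0, 1)
  9: (3, 5, 0, 0, 1)
  10: (2, 0, 4, 1, 2)
  11: (2, 0, 4, 1, 2)
  12: (5, 3, 8, 0, 3)
  13: (0, 3, 0, 2, 13)
  14: (3, 5, 0, 0, 1)
  15: (6, 4, 3, 3, 0)
  16: (2, 0, 0, 1, 1)

The 16 indices split into 6 linkage classes (same alcove rep ⇔ same W_19-dot-orbit):

[[1, 8, 9, 14], [2, 3, 4, 12], [5, 15], [6, 7, 16], [10, 11], [13]]


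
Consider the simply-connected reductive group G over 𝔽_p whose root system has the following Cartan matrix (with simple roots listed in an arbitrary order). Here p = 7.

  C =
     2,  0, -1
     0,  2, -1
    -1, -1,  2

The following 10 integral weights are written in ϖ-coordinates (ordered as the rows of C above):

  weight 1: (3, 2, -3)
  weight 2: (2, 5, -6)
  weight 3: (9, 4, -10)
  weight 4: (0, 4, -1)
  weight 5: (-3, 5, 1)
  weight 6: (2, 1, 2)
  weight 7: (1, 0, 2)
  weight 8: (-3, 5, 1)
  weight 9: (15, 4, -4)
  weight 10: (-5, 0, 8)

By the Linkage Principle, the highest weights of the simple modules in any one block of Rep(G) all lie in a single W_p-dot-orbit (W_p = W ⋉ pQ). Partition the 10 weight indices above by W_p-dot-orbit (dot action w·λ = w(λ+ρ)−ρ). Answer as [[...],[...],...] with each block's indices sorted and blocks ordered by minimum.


A_3 Cartan matrix, 3 simple roots permuted; ρ=(1,1,1).

Each λ_j+ρ reduced to Ā_7; 3-tuples below use C's row order:

  λ_1+ρ ↦ (2, 1, 2) · λ_2+ρ ↦ (2, 1, 3) · λ_3+ρ ↦ (2, 1, 3) · λ_4+ρ ↦ (1, 5, 0) · λ_5+ρ ↦ (1, 5, 0) · λ_6+ρ ↦ (2, 1, 3) · λ_7+ρ ↦ (2, 1, 3) · λ_8+ρ ↦ (1, 5, 0) · λ_9+ρ ↦ (2, 1, 2) · λ_10+ρ ↦ (1, 2, 3)

4 distinct reps among the 10 weights ⇒ 4 W_7-linkage classes:

[[1, 9], [2, 3, 6, 7], [4, 5, 8], [10]]


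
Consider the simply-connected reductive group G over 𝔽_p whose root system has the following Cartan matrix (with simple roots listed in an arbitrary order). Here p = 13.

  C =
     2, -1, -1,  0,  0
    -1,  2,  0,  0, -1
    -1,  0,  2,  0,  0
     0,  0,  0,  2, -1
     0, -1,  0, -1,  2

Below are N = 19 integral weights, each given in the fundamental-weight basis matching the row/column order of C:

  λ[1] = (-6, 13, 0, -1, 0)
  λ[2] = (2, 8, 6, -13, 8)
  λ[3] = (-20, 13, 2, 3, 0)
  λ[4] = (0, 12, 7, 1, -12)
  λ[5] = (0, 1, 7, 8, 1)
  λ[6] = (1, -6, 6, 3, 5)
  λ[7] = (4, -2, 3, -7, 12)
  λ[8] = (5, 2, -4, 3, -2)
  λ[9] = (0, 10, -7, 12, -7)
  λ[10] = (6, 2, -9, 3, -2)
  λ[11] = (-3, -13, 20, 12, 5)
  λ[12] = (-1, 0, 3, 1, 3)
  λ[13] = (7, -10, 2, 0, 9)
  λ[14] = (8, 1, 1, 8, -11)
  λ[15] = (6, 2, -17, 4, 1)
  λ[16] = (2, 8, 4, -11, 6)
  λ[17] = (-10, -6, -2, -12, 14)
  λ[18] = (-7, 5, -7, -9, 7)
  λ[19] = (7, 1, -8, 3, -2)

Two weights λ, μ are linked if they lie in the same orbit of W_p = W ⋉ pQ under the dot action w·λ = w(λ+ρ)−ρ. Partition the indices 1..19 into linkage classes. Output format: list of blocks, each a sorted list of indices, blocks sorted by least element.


C ↔ A_5 under row/col permutation; |W(A_5)| = 720.

W_13-reps of the 19 weights in Ā_13 (same 5-coord order as C):

  λ_1 → (1, 8, 2, 1, 1);  λ_2 → (3, 2, 3, 3, 1);  λ_3 → (1, 1, 7, 3, 1);  λ_4 → (0, 2, 1, 0, 2);  λ_5 → (0, 2, 1, 0, 2);  λ_6 → (3, 2, 3, 3, 1);  λ_7 → (0, 1, 4, 2, 4);  λ_8 → (3, 2, 3, 3, 1);  λ_9 → (0, 0, 5, 1, 6);  λ_10 → (1, 1, 7, 3, 1);  λ_11 → (0, 0, 5, 1, 6);  λ_12 → (0, 1, 4, 2, 4);  λ_13 → (1, 8, 2, 1, 1);  λ_14 → (1, 8, 2, 1, 1);  λ_15 → (3, 2, 3, 3, 1);  λ_16 → (3, 2, 3, 3, 1);  λ_17 → (1, 8, 2, 1, 1);  λ_18 → (0, 0, 5, 1, 6);  λ_19 → (1, 1, 7, 3, 1)

Linkage partition of the 19 weights (6 classes, p=13):

[[1, 13, 14, 17], [2, 6, 8, 15, 16], [3, 10, 19], [4, 5], [7, 12], [9, 11, 18]]


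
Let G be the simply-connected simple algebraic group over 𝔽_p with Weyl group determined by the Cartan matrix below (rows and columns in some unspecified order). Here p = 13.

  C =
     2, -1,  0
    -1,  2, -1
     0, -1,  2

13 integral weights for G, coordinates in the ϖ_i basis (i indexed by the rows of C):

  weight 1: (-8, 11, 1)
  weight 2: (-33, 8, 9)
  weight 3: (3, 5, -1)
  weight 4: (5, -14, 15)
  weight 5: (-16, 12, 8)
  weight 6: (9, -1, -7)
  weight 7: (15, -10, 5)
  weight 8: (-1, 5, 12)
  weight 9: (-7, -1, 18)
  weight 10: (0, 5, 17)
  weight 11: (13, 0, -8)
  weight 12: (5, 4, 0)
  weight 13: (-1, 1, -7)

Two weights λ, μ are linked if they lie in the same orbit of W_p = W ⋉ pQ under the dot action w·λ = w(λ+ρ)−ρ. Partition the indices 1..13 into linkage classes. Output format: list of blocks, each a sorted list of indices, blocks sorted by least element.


C ↔ A_3 under row/col permutation; |W(A_3)| = 24.

Folding the 13 weights λ_j+ρ into Ā_13 (reps in the given 3-coord order):

  λ_1 → (6, 5, 1)
  λ_2 → (4, 6, 0)
  λ_3 → (4, 6, 0)
  λ_4 → (4, 6, 0)
  λ_5 → (4, 0, 2)
  λ_6 → (4, 6, 0)
  λ_7 → (4, 6, 0)
  λ_8 → (6, 0, 7)
  λ_9 → (6, 0, 7)
  λ_10 → (6, 5, 1)
  λ_11 → (6, 5, 1)
  λ_12 → (6, 5, 1)
  λ_13 → (4, 0, 2)

Linkage partition of the 13 weights (4 classes, p=13):

[[1, 10, 11, 12], [2, 3, 4, 6, 7], [5, 13], [8, 9]]


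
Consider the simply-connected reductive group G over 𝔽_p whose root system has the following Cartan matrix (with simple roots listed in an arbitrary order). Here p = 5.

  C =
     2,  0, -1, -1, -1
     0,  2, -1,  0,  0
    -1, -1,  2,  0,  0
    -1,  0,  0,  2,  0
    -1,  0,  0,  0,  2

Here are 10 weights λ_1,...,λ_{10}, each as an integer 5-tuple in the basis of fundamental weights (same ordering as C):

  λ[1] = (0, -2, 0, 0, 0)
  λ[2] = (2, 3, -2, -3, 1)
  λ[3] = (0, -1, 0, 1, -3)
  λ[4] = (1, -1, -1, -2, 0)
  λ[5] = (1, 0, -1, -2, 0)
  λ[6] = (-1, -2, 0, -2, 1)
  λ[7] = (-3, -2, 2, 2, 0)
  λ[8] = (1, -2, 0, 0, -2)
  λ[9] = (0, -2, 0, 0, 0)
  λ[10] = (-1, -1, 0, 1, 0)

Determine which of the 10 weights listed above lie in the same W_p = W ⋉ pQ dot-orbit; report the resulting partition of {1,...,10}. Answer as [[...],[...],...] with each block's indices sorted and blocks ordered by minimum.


Type D_5, rank 5, |W|=1920; reorder rows/cols to standard.

Each λ_j+ρ reduced to Ā_5; 5-tuples below use C's row order:

    λ_1 → (1, 1, 0, 1, 1)
    λ_2 → (1, 0, 0, 1, 1)
    λ_3 → (1, 0, 0, 1, 1)
    λ_4 → (1, 0, 0, 1, 1)
    λ_5 → (1, 1, 0, 1, 1)
    λ_6 → (0, 0, 1, 0, 1)
    λ_7 → (1, 1, 0, 1, 1)
    λ_8 → (1, 1, 0, 1, 1)
    λ_9 → (1, 1, 0, 1, 1)
    λ_10 → (0, 0, 1, 2, 1)

Grouping the 10 weights by Ā_5-representative: 4 linkage classes.

[[1, 5, 7, 8, 9], [2, 3, 4], [6], [10]]


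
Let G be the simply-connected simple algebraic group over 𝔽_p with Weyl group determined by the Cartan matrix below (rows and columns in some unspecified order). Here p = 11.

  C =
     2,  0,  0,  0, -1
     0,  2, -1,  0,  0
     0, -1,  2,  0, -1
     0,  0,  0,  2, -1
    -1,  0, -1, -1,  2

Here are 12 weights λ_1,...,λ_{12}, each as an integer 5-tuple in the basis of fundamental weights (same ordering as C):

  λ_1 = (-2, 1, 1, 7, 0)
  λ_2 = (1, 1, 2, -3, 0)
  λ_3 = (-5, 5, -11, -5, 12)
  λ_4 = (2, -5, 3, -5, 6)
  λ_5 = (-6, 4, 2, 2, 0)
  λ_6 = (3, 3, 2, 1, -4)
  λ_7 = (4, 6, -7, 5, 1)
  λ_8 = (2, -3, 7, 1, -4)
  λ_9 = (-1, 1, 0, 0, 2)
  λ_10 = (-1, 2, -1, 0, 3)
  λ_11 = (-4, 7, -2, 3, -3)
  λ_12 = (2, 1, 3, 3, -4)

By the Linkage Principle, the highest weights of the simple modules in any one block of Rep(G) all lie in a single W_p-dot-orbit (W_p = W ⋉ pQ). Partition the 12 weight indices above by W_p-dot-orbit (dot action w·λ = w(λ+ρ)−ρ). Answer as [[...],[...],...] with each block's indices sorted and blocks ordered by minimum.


Root system D_5: the 5×5 matrix C matches after relabeling.

λ_j+ρ reflected into Ā_11 (⟨·,θ^∨⟩≤11); 5-tuples as given:

  [1] (1, 0, 0, 6, 1)
  [2] (1, 2, 2, 1, 1)
  [3] (1, 2, 2, 1, 1)
  [4] (0, 2, 1, 1, 3)
  [5] (1, 4, 0, 1, 2)
  [6] (1, 4, 0, 1, 2)
  [7] (1, 2, 1, 2, 1)
  [8] (0, 2, 1, 1, 2)
  [9] (0, 2, 1, 1, 3)
  [10] (0, 2, 1, 1, 3)
  [11] (1, 2, 1, 2, 1)
  [12] (0, 2, 1, 1, 3)

6 distinct reps among the 12 weights ⇒ 6 W_11-linkage classes:

[[1], [2, 3], [4, 9, 10, 12], [5, 6], [7, 11], [8]]
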